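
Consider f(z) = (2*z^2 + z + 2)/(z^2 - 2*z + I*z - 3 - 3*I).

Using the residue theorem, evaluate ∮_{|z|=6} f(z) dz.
pi*(4 + 10*I)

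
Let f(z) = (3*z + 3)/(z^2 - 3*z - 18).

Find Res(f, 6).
Write f(z) = P(z)/Q(z) with P(z) = 3*z + 3 and Q(z) = z^2 - 3*z - 18.
The denominator factors as Q(z) = (z - 6)*(z + 3), so z = 6 is a simple zero of Q and P is analytic there; z = 6 is therefore a simple pole and
  Res(f, z₀) = P(z₀)/Q'(z₀).

Q'(z) = 2*z - 3, so Q'(6) = 9.
P(6) = 21.

Res(f, 6) = (21)/(9) = 7/3

Final answer: 7/3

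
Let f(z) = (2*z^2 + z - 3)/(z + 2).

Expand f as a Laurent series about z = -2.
Put w = z - (-2), i.e. z = w - 2. The denominator is w, so it suffices to rewrite the numerator in powers of w.

P(z) = 2*z^2 + z - 3
P(w - 2) = 3 - 7*w + 2*w^2

Dividing each term by w:
  f = 3/w - 7 + 2*w

Substituting back w = z + 2:
  f(z) = 3/(z + 2) - 7 + 2*(z + 2)

The series is finite because the numerator is a polynomial; the negative powers form the principal part, and the coefficient of 1/(z + 2) gives Res(f, -2) = 3.

Final answer: 3/(z + 2) - 7 + 2*(z + 2)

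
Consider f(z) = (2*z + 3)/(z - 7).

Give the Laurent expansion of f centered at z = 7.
Put w = z - (7), i.e. z = w + 7. The denominator is w, so it suffices to rewrite the numerator in powers of w.

P(z) = 2*z + 3
P(w + 7) = 17 + 2*w

Dividing each term by w:
  f = 17/w + 2

Substituting back w = z - 7:
  f(z) = 17/(z - 7) + 2

The series is finite because the numerator is a polynomial; the negative powers form the principal part, and the coefficient of 1/(z - 7) gives Res(f, 7) = 17.

Final answer: 17/(z - 7) + 2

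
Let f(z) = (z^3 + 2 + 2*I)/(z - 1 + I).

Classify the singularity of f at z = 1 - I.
The numerator vanishes at z = 1 - I ((1 - I)^3 = -2 - 2*I), so it is divisible by z - 1 + I:
  z^3 + 2 + 2*I = (z - 1 + I)*(z^2 + z - I*z - 2*I)
Hence for z ≠ 1 - I, f(z) = z^2 + z - I*z - 2*I, a polynomial, and lim_{z→1 - I} f(z) = -6*I is finite.
So the singularity is removable.

Final answer: removable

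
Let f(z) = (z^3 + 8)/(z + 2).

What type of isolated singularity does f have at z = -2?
removable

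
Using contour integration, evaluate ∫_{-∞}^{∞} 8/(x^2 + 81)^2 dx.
Let f(z) = 8/(z^2 + 81)^2. The denominator has no real zeros and deg Q - deg P = 4 ≥ 2, so the integral of f over the upper semicircle |z| = R tends to 0 as R → ∞. Closing the contour in the upper half-plane,
  ∫_{-∞}^{∞} f(x) dx = 2πi · Σ Res(f, z_k)  over the poles with Im z_k > 0.

Zeros of the denominator: z^2 + 81 = 0 gives z = ±9*I.
Upper half-plane: z = 9*I (a pole of order 2).

Write f(z) = g(z)/(z - 9*I)^2 with g(z) = 8/(z + 9*I)^2. For a double pole, Res(f, z₀) = g'(z₀):
  g'(z) = -16/(z + 9*I)^3
  Res(f, 9*I) = g'(9*I) = -2*I/729

∫_{-∞}^{∞} f(x) dx = 2πi · (-2*I/729) = 4*pi/729

Final answer: 4*pi/729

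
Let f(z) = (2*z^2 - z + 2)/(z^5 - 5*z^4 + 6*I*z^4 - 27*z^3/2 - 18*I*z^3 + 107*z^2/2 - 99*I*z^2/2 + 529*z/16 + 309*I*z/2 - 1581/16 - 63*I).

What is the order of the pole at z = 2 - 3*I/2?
4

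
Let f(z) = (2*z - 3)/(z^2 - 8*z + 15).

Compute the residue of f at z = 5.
Write f(z) = P(z)/Q(z) with P(z) = 2*z - 3 and Q(z) = z^2 - 8*z + 15.
The denominator factors as Q(z) = (z - 5)*(z - 3), so z = 5 is a simple zero of Q and P is analytic there; z = 5 is therefore a simple pole and
  Res(f, z₀) = P(z₀)/Q'(z₀).

Q'(z) = 2*z - 8, so Q'(5) = 2.
P(5) = 7.

Res(f, 5) = (7)/(2) = 7/2

Final answer: 7/2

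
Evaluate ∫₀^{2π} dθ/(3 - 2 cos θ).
Call the integral J. The integrand is 2π-periodic and we integrate over a full period, so shifting θ does not change the value (θ → θ + π flips the sign of the trig term). Hence
  J = ∫₀^{2π} dθ/(3 + 2 cos θ).
Put z = e^{iθ}: then cos θ = (z + 1/z)/2, dθ = dz/(iz), and z runs once counterclockwise around |z| = 1:
  J = ∮_{|z|=1} 1/(3 + 2*(z + 1/z)/2) · dz/(iz) = (2/i) ∮_{|z|=1} dz/(2*z^2 + 6*z + 2).
The roots of 2*z^2 + 6*z + 2 are z = (-3 ± sqrt(3^2 - 2^2))/2, with sqrt(5) = sqrt(5); their product is 1, so only z₊ = -3/2 + sqrt(5)/2 lies inside the unit circle (z₋ = -3/2 - sqrt(5)/2 lies outside).
z₊ is a simple zero of q(z) = 2*z^2 + 6*z + 2, so Res(1/q, z₊) = 1/q'(z₊) with q'(z) = 4*z + 6; and q'(z₊) = 2*(z₊ - z₋) = 2*sqrt(5).
Therefore J = (2/i) · 2πi · 1/(2*sqrt(5)) = 2*pi/(sqrt(5)) = 2*sqrt(5)*pi/5

Final answer: 2*sqrt(5)*pi/5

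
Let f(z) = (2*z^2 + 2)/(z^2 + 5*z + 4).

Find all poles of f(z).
{-4, -1}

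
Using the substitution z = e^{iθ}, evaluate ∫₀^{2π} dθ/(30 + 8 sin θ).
Call the integral J. The integrand is 2π-periodic and we integrate over a full period, so shifting θ does not change the value (θ → θ + π/2 turns sin θ into cos θ). Hence
  J = ∫₀^{2π} dθ/(30 + 8 cos θ).
Put z = e^{iθ}: then cos θ = (z + 1/z)/2, dθ = dz/(iz), and z runs once counterclockwise around |z| = 1:
  J = ∮_{|z|=1} 1/(30 + 8*(z + 1/z)/2) · dz/(iz) = (2/i) ∮_{|z|=1} dz/(8*z^2 + 60*z + 8).
The roots of 8*z^2 + 60*z + 8 are z = (-30 ± sqrt(30^2 - 8^2))/8, with sqrt(836) = 2*sqrt(209); their product is 1, so only z₊ = -15/4 + sqrt(209)/4 lies inside the unit circle (z₋ = -15/4 - sqrt(209)/4 lies outside).
z₊ is a simple zero of q(z) = 8*z^2 + 60*z + 8, so Res(1/q, z₊) = 1/q'(z₊) with q'(z) = 16*z + 60; and q'(z₊) = 8*(z₊ - z₋) = 4*sqrt(209).
Therefore J = (2/i) · 2πi · 1/(4*sqrt(209)) = 2*pi/(2*sqrt(209)) = sqrt(209)*pi/209

Final answer: sqrt(209)*pi/209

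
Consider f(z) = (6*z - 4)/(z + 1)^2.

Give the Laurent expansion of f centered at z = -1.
Put w = z - (-1), i.e. z = w - 1. The denominator is w^2, so it suffices to rewrite the numerator in powers of w.

P(z) = 6*z - 4
P(w - 1) = -10 + 6*w

Dividing each term by w^2:
  f = -10/w^2 + 6/w

Substituting back w = z + 1:
  f(z) = -10/(z + 1)^2 + 6/(z + 1)

The series is finite because the numerator is a polynomial; the negative powers form the principal part, and the coefficient of 1/(z + 1) gives Res(f, -1) = 6.

Final answer: -10/(z + 1)^2 + 6/(z + 1)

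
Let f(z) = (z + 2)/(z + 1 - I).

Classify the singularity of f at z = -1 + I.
pole of order 1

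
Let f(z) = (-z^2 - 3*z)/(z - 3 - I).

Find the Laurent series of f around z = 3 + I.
(-17 - 9*I)/(z - 3 - I) - 9 - 2*I - (z - 3 - I)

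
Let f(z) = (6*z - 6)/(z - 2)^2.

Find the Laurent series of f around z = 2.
Put w = z - (2), i.e. z = w + 2. The denominator is w^2, so it suffices to rewrite the numerator in powers of w.

P(z) = 6*z - 6
P(w + 2) = 6 + 6*w

Dividing each term by w^2:
  f = 6/w^2 + 6/w

Substituting back w = z - 2:
  f(z) = 6/(z - 2)^2 + 6/(z - 2)

The series is finite because the numerator is a polynomial; the negative powers form the principal part, and the coefficient of 1/(z - 2) gives Res(f, 2) = 6.

Final answer: 6/(z - 2)^2 + 6/(z - 2)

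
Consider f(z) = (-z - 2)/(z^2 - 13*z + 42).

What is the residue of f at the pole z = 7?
Write f(z) = P(z)/Q(z) with P(z) = -z - 2 and Q(z) = z^2 - 13*z + 42.
The denominator factors as Q(z) = (z - 7)*(z - 6), so z = 7 is a simple zero of Q and P is analytic there; z = 7 is therefore a simple pole and
  Res(f, z₀) = P(z₀)/Q'(z₀).

Q'(z) = 2*z - 13, so Q'(7) = 1.
P(7) = -9.

Res(f, 7) = (-9)/(1) = -9

Final answer: -9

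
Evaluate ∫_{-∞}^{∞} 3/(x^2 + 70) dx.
Let f(z) = 3/(z^2 + 70). The denominator has no real zeros and deg Q - deg P = 2 ≥ 2, so the integral of f over the upper semicircle |z| = R tends to 0 as R → ∞. Closing the contour in the upper half-plane,
  ∫_{-∞}^{∞} f(x) dx = 2πi · Σ Res(f, z_k)  over the poles with Im z_k > 0.

Zeros of the denominator: z^2 + 70 = 0 gives z = ±sqrt(70)*I.
Upper half-plane: z = sqrt(70)*I (simple).

Each pole is a simple zero of Q(z) = z^2 + 70, so Res(f, z₀) = P(z₀)/Q'(z₀) with P(z) = 3, Q'(z) = 2*z:
  Res(f, sqrt(70)*I) = (3)/(2*sqrt(70)*I) = -3*sqrt(70)*I/140

∫_{-∞}^{∞} f(x) dx = 2πi · (-3*sqrt(70)*I/140) = 3*sqrt(70)*pi/70

Final answer: 3*sqrt(70)*pi/70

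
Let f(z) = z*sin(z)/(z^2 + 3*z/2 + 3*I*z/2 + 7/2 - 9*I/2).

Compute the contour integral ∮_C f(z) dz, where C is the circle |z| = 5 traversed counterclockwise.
By the residue theorem, ∮_C f(z) dz = 2πi · (sum of the residues of f at the poles inside |z| = 5).

The denominator factors as (z - 1/2 - 3*I/2)*(z + 2 + 3*I), so the singularities of f are simple poles at z = 1/2 + 3*I/2, z = -2 - 3*I.
  |1/2 + 3*I/2|² = 5/2 < 25 = 5², so this pole is inside the contour.
  |-2 - 3*I|² = 13 < 25 = 5², so this pole is inside the contour.

With P(z) = z*sin(z) and Q(z) = z^2 + 3*z/2 + 3*I*z/2 + 7/2 - 9*I/2, each pole is simple, so Res(f, z₀) = P(z₀)/Q'(z₀) with Q'(z) = 2*z + 3/2 + 3*I/2.
  Res(f, 1/2 + 3*I/2) = P(1/2 + 3*I/2)/Q'(1/2 + 3*I/2) = ((1/2 + 3*I/2)*sin(1/2 + 3*I/2))/(5/2 + 9*I/2) = (16/53 + 3*I/53)*sin(1/2 + 3*I/2)
  Res(f, -2 - 3*I) = P(-2 - 3*I)/Q'(-2 - 3*I) = ((2 + 3*I)*sin(2 + 3*I))/(-5/2 - 9*I/2) = (-37/53 + 3*I/53)*sin(2 + 3*I)

Sum of residues inside C: (16/53 + 3*I/53)*sin(1/2 + 3*I/2) + (-37/53 + 3*I/53)*sin(2 + 3*I)
∮_C f(z) dz = 2πi · ((16/53 + 3*I/53)*sin(1/2 + 3*I/2) + (-37/53 + 3*I/53)*sin(2 + 3*I)) = pi*(-6/53 - 74*I/53)*sin(2 + 3*I) + pi*(-6/53 + 32*I/53)*sin(1/2 + 3*I/2)

Final answer: pi*(-6/53 - 74*I/53)*sin(2 + 3*I) + pi*(-6/53 + 32*I/53)*sin(1/2 + 3*I/2)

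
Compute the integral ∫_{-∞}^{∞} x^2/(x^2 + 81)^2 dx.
Let f(z) = z^2/(z^2 + 81)^2. The denominator has no real zeros and deg Q - deg P = 2 ≥ 2, so the integral of f over the upper semicircle |z| = R tends to 0 as R → ∞. Closing the contour in the upper half-plane,
  ∫_{-∞}^{∞} f(x) dx = 2πi · Σ Res(f, z_k)  over the poles with Im z_k > 0.

Zeros of the denominator: z^2 + 81 = 0 gives z = ±9*I.
Upper half-plane: z = 9*I (a pole of order 2).

Write f(z) = g(z)/(z - 9*I)^2 with g(z) = z^2/(z + 9*I)^2. For a double pole, Res(f, z₀) = g'(z₀):
  g'(z) = 18*I*z/(z + 9*I)^3
  Res(f, 9*I) = g'(9*I) = -I/36

∫_{-∞}^{∞} f(x) dx = 2πi · (-I/36) = pi/18

Final answer: pi/18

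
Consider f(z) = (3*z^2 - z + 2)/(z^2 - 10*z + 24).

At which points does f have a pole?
The singularities of f are the zeros of the denominator. Factoring,
  z^2 - 10*z + 24 = (z - 6)*(z - 4)
so the candidates are z = 6, z = 4.

Check the numerator P(z) = 3*z^2 - z + 2 at each one:
  P(6) = 104 ≠ 0, so z = 6 is a (simple) pole.
  P(4) = 46 ≠ 0, so z = 4 is a (simple) pole.

Poles of f: {4, 6}

Final answer: {4, 6}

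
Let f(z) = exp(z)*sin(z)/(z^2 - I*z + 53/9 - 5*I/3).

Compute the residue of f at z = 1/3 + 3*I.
(6/229 - 45*I/229)*exp(1/3 + 3*I)*sin(1/3 + 3*I)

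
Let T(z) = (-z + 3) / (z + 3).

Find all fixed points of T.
T(z) = z means -z + 3 = z*(z + 3), i.e.
  z^2 + 4*z - 3 = 0.
Discriminant: (4)^2 - 4*(1)*(-3) = 28, so the roots are real.
  z = (-4 ± sqrt(28))/(2*(1))
Fixed points: {-sqrt(7) - 2, -2 + sqrt(7)}

Final answer: {-sqrt(7) - 2, -2 + sqrt(7)}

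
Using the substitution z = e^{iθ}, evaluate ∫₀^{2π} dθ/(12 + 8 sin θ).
Call the integral J. The integrand is 2π-periodic and we integrate over a full period, so shifting θ does not change the value (θ → θ + π/2 turns sin θ into cos θ). Hence
  J = ∫₀^{2π} dθ/(12 + 8 cos θ).
Put z = e^{iθ}: then cos θ = (z + 1/z)/2, dθ = dz/(iz), and z runs once counterclockwise around |z| = 1:
  J = ∮_{|z|=1} 1/(12 + 8*(z + 1/z)/2) · dz/(iz) = (2/i) ∮_{|z|=1} dz/(8*z^2 + 24*z + 8).
The roots of 8*z^2 + 24*z + 8 are z = (-12 ± sqrt(12^2 - 8^2))/8, with sqrt(80) = 4*sqrt(5); their product is 1, so only z₊ = -3/2 + sqrt(5)/2 lies inside the unit circle (z₋ = -3/2 - sqrt(5)/2 lies outside).
z₊ is a simple zero of q(z) = 8*z^2 + 24*z + 8, so Res(1/q, z₊) = 1/q'(z₊) with q'(z) = 16*z + 24; and q'(z₊) = 8*(z₊ - z₋) = 8*sqrt(5).
Therefore J = (2/i) · 2πi · 1/(8*sqrt(5)) = 2*pi/(4*sqrt(5)) = sqrt(5)*pi/10

Final answer: sqrt(5)*pi/10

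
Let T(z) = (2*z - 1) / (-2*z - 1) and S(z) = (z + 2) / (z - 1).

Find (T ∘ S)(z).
(-z - 5)/(3*z + 3)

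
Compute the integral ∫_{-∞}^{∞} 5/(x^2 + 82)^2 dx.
Let f(z) = 5/(z^2 + 82)^2. The denominator has no real zeros and deg Q - deg P = 4 ≥ 2, so the integral of f over the upper semicircle |z| = R tends to 0 as R → ∞. Closing the contour in the upper half-plane,
  ∫_{-∞}^{∞} f(x) dx = 2πi · Σ Res(f, z_k)  over the poles with Im z_k > 0.

Zeros of the denominator: z^2 + 82 = 0 gives z = ±sqrt(82)*I.
Upper half-plane: z = sqrt(82)*I (a pole of order 2).

Write f(z) = g(z)/(z - sqrt(82)*I)^2 with g(z) = 5/(z + sqrt(82)*I)^2. For a double pole, Res(f, z₀) = g'(z₀):
  g'(z) = -10/(z + sqrt(82)*I)^3
  Res(f, sqrt(82)*I) = g'(sqrt(82)*I) = -5*sqrt(82)*I/26896

∫_{-∞}^{∞} f(x) dx = 2πi · (-5*sqrt(82)*I/26896) = 5*sqrt(82)*pi/13448

Final answer: 5*sqrt(82)*pi/13448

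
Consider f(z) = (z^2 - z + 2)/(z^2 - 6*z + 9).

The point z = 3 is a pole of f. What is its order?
Factor the denominator:
  z^2 - 6*z + 9 = (z - 3)^2

The numerator P(z) = z^2 - z + 2 has P(3) = 8 ≠ 0, so no factor of (z - 3) cancels.
Near z = 3 we can therefore write f(z) = g(z)/(z - 3)^2 with g analytic at 3 and g(3) ≠ 0 (g is just the numerator).

Hence z = 3 is a pole of order 2.

Final answer: 2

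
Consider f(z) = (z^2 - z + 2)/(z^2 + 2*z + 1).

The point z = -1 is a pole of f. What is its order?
Factor the denominator:
  z^2 + 2*z + 1 = (z + 1)^2

The numerator P(z) = z^2 - z + 2 has P(-1) = 4 ≠ 0, so no factor of (z + 1) cancels.
Near z = -1 we can therefore write f(z) = g(z)/(z + 1)^2 with g analytic at -1 and g(-1) ≠ 0 (g is just the numerator).

Hence z = -1 is a pole of order 2.

Final answer: 2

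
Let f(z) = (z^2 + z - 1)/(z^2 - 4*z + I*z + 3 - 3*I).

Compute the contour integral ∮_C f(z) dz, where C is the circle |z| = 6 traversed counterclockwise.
By the residue theorem, ∮_C f(z) dz = 2πi · (sum of the residues of f at the poles inside |z| = 6).

The denominator factors as (z - 3)*(z - 1 + I), so the singularities of f are simple poles at z = 3, z = 1 - I.
  |3|² = 9 < 36 = 6², so this pole is inside the contour.
  |1 - I|² = 2 < 36 = 6², so this pole is inside the contour.

With P(z) = z^2 + z - 1 and Q(z) = z^2 - 4*z + I*z + 3 - 3*I, each pole is simple, so Res(f, z₀) = P(z₀)/Q'(z₀) with Q'(z) = 2*z - 4 + I.
  Res(f, 3) = P(3)/Q'(3) = (11)/(2 + I) = 22/5 - 11*I/5
  Res(f, 1 - I) = P(1 - I)/Q'(1 - I) = (-3*I)/(-2 - I) = 3/5 + 6*I/5

Sum of residues inside C: 5 - I
∮_C f(z) dz = 2πi · (5 - I) = pi*(2 + 10*I)

Final answer: pi*(2 + 10*I)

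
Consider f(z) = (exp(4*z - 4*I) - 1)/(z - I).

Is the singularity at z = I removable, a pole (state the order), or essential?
Let u = z - I. The exponent is 4*z - 4*I = 4u, so
  f = (e^(4u) - 1)/u = ((4u) + (4u)^2/2 + (4u)^3/6 + ...)/u = 4 + (8)*u + (32/3)*u^2 + ...
The Laurent expansion about u = 0 has no negative powers; equivalently lim_{z→I} f(z) = 4 exists and is finite.
So the singularity is removable.

Final answer: removable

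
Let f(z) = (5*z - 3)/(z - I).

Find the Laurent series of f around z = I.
(-3 + 5*I)/(z - I) + 5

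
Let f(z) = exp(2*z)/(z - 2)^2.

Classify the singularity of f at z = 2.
Write f(z) = g(z)/(z - 2)^2 with g(z) = exp(2*z).
g is entire and g(2) = exp(4) ≠ 0, so no factor of (z - 2) cancels: the Laurent expansion of f about z = 2 starts at the power -2, i.e. lim_{z→z₀} (z - z₀)^2 f(z) = exp(4) is finite and nonzero.
So z = 2 is a pole of order 2.

Final answer: pole of order 2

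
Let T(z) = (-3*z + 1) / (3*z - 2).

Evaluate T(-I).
Substitute z = -I:
  numerator:   -3*(-I) + 1 = 1 + 3*I
  denominator: 3*(-I) - 2 = -2 - 3*I
T(-I) = (1 + 3*I)/(-2 - 3*I); multiplying numerator and denominator by the conjugate -2 + 3*I gives (-11 - 3*I)/13 = -11/13 - 3*I/13

Final answer: -11/13 - 3*I/13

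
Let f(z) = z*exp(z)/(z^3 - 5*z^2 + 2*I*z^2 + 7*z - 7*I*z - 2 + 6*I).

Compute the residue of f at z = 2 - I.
Write f(z) = P(z)/Q(z) with P(z) = z*exp(z) and Q(z) = z^3 - 5*z^2 + 2*I*z^2 + 7*z - 7*I*z - 2 + 6*I.
The denominator factors as Q(z) = (z - 1 + I)*(z - 2 + I)*(z - 2), so z = 2 - I is a simple zero of Q and P is analytic there; z = 2 - I is therefore a simple pole and
  Res(f, z₀) = P(z₀)/Q'(z₀).

Q'(z) = 3*z^2 - 10*z + 4*I*z + 7 - 7*I, so Q'(2 - I) = -I.
P(2 - I) = (2 - I)*exp(2 - I).

Res(f, 2 - I) = ((2 - I)*exp(2 - I))/(-I) = (1 + 2*I)*exp(2 - I)

Final answer: (1 + 2*I)*exp(2 - I)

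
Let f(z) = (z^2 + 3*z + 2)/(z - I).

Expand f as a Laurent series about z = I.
Put w = z - (I), i.e. z = w + I. The denominator is w, so it suffices to rewrite the numerator in powers of w.

P(z) = z^2 + 3*z + 2
P(w + I) = 1 + 3*I + (3 + 2*I)*w + w^2

Dividing each term by w:
  f = (1 + 3*I)/w + 3 + 2*I + w

Substituting back w = z - I:
  f(z) = (1 + 3*I)/(z - I) + 3 + 2*I + (z - I)

The series is finite because the numerator is a polynomial; the negative powers form the principal part, and the coefficient of 1/(z - I) gives Res(f, I) = 1 + 3*I.

Final answer: (1 + 3*I)/(z - I) + 3 + 2*I + (z - I)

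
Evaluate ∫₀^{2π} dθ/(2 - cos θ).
2*sqrt(3)*pi/3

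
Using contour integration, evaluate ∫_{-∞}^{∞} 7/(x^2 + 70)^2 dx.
Let f(z) = 7/(z^2 + 70)^2. The denominator has no real zeros and deg Q - deg P = 4 ≥ 2, so the integral of f over the upper semicircle |z| = R tends to 0 as R → ∞. Closing the contour in the upper half-plane,
  ∫_{-∞}^{∞} f(x) dx = 2πi · Σ Res(f, z_k)  over the poles with Im z_k > 0.

Zeros of the denominator: z^2 + 70 = 0 gives z = ±sqrt(70)*I.
Upper half-plane: z = sqrt(70)*I (a pole of order 2).

Write f(z) = g(z)/(z - sqrt(70)*I)^2 with g(z) = 7/(z + sqrt(70)*I)^2. For a double pole, Res(f, z₀) = g'(z₀):
  g'(z) = -14/(z + sqrt(70)*I)^3
  Res(f, sqrt(70)*I) = g'(sqrt(70)*I) = -sqrt(70)*I/2800

∫_{-∞}^{∞} f(x) dx = 2πi · (-sqrt(70)*I/2800) = sqrt(70)*pi/1400

Final answer: sqrt(70)*pi/1400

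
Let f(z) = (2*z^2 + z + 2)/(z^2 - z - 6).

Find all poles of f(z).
The singularities of f are the zeros of the denominator. Factoring,
  z^2 - z - 6 = (z + 2)*(z - 3)
so the candidates are z = -2, z = 3.

Check the numerator P(z) = 2*z^2 + z + 2 at each one:
  P(-2) = 8 ≠ 0, so z = -2 is a (simple) pole.
  P(3) = 23 ≠ 0, so z = 3 is a (simple) pole.

Poles of f: {-2, 3}

Final answer: {-2, 3}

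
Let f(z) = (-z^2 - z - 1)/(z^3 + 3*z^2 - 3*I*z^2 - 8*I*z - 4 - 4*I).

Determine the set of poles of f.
The singularities of f are the zeros of the denominator. Factoring,
  z^3 + 3*z^2 - 3*I*z^2 - 8*I*z - 4 - 4*I = (z + 1 - I)*(z - 2*I)*(z + 2)
so the candidates are z = -1 + I, z = 2*I, z = -2.

Check the numerator P(z) = -z^2 - z - 1 at each one:
  P(-1 + I) = I ≠ 0, so z = -1 + I is a (simple) pole.
  P(2*I) = 3 - 2*I ≠ 0, so z = 2*I is a (simple) pole.
  P(-2) = -3 ≠ 0, so z = -2 is a (simple) pole.

Poles of f: {-2, -1 + I, 2*I}

Final answer: {-2, -1 + I, 2*I}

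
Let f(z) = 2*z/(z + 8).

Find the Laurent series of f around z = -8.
-16/(z + 8) + 2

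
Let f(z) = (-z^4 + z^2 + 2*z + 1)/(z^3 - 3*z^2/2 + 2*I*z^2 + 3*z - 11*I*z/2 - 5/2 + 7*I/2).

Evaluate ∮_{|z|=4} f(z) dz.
By the residue theorem, ∮_C f(z) dz = 2πi · (sum of the residues of f at the poles inside |z| = 4).

The denominator factors as (z - 1 - I)*(z + 1/2 + 3*I)*(z - 1), so the singularities of f are simple poles at z = 1 + I, z = -1/2 - 3*I, z = 1.
  |1 + I|² = 2 < 16 = 4², so this pole is inside the contour.
  |-1/2 - 3*I|² = 37/4 < 16 = 4², so this pole is inside the contour.
  |1|² = 1 < 16 = 4², so this pole is inside the contour.

With P(z) = -z^4 + z^2 + 2*z + 1 and Q(z) = z^3 - 3*z^2/2 + 2*I*z^2 + 3*z - 11*I*z/2 - 5/2 + 7*I/2, each pole is simple, so Res(f, z₀) = P(z₀)/Q'(z₀) with Q'(z) = 3*z^2 - 3*z + 4*I*z + 3 - 11*I/2.
  Res(f, 1 + I) = P(1 + I)/Q'(1 + I) = (7 + 4*I)/(-4 + 3*I/2) = -88/73 - 106*I/73
  Res(f, -1/2 - 3*I) = P(-1/2 - 3*I)/Q'(-1/2 - 3*I) = (-1221/16 + 99*I/2)/(-39/4 + 21*I/2) = 8987/1460 + 1133*I/730
  Res(f, 1) = P(1)/Q'(1) = (3)/(3 - 3*I/2) = 4/5 + 2*I/5

Sum of residues inside C: 23/4 + I/2
∮_C f(z) dz = 2πi · (23/4 + I/2) = pi*(-1 + 23*I/2)

Final answer: pi*(-1 + 23*I/2)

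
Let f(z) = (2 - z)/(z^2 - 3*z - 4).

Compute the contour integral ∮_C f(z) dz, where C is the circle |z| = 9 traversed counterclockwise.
By the residue theorem, ∮_C f(z) dz = 2πi · (sum of the residues of f at the poles inside |z| = 9).

The denominator factors as (z - 4)*(z + 1), so the singularities of f are simple poles at z = 4, z = -1.
  |4|² = 16 < 81 = 9², so this pole is inside the contour.
  |-1|² = 1 < 81 = 9², so this pole is inside the contour.

With P(z) = 2 - z and Q(z) = z^2 - 3*z - 4, each pole is simple, so Res(f, z₀) = P(z₀)/Q'(z₀) with Q'(z) = 2*z - 3.
  Res(f, 4) = P(4)/Q'(4) = (-2)/(5) = -2/5
  Res(f, -1) = P(-1)/Q'(-1) = (3)/(-5) = -3/5

Sum of residues inside C: -1
∮_C f(z) dz = 2πi · (-1) = -2*I*pi

Final answer: -2*I*pi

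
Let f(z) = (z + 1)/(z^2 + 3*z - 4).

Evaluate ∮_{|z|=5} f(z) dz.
By the residue theorem, ∮_C f(z) dz = 2πi · (sum of the residues of f at the poles inside |z| = 5).

The denominator factors as (z + 4)*(z - 1), so the singularities of f are simple poles at z = -4, z = 1.
  |-4|² = 16 < 25 = 5², so this pole is inside the contour.
  |1|² = 1 < 25 = 5², so this pole is inside the contour.

With P(z) = z + 1 and Q(z) = z^2 + 3*z - 4, each pole is simple, so Res(f, z₀) = P(z₀)/Q'(z₀) with Q'(z) = 2*z + 3.
  Res(f, -4) = P(-4)/Q'(-4) = (-3)/(-5) = 3/5
  Res(f, 1) = P(1)/Q'(1) = (2)/(5) = 2/5

Sum of residues inside C: 1
∮_C f(z) dz = 2πi · (1) = 2*I*pi

Final answer: 2*I*pi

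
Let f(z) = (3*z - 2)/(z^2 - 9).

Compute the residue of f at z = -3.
Write f(z) = P(z)/Q(z) with P(z) = 3*z - 2 and Q(z) = z^2 - 9.
The denominator factors as Q(z) = (z - 3)*(z + 3), so z = -3 is a simple zero of Q and P is analytic there; z = -3 is therefore a simple pole and
  Res(f, z₀) = P(z₀)/Q'(z₀).

Q'(z) = 2*z, so Q'(-3) = -6.
P(-3) = -11.

Res(f, -3) = (-11)/(-6) = 11/6

Final answer: 11/6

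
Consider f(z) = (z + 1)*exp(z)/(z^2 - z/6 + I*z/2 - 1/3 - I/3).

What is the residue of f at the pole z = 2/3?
Write f(z) = P(z)/Q(z) with P(z) = (z + 1)*exp(z) and Q(z) = z^2 - z/6 + I*z/2 - 1/3 - I/3.
The denominator factors as Q(z) = (z + 1/2 + I/2)*(z - 2/3), so z = 2/3 is a simple zero of Q and P is analytic there; z = 2/3 is therefore a simple pole and
  Res(f, z₀) = P(z₀)/Q'(z₀).

Q'(z) = 2*z - 1/6 + I/2, so Q'(2/3) = 7/6 + I/2.
P(2/3) = 5*exp(2/3)/3.

Res(f, 2/3) = (5*exp(2/3)/3)/(7/6 + I/2) = (35/29 - 15*I/29)*exp(2/3)

Final answer: (35/29 - 15*I/29)*exp(2/3)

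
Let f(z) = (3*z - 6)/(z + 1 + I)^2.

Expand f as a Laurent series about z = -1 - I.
Put w = z - (-1 - I), i.e. z = w - 1 - I. The denominator is w^2, so it suffices to rewrite the numerator in powers of w.

P(z) = 3*z - 6
P(w - 1 - I) = -9 - 3*I + 3*w

Dividing each term by w^2:
  f = (-9 - 3*I)/w^2 + 3/w

Substituting back w = z + 1 + I:
  f(z) = (-9 - 3*I)/(z + 1 + I)^2 + 3/(z + 1 + I)

The series is finite because the numerator is a polynomial; the negative powers form the principal part, and the coefficient of 1/(z + 1 + I) gives Res(f, -1 - I) = 3.

Final answer: (-9 - 3*I)/(z + 1 + I)^2 + 3/(z + 1 + I)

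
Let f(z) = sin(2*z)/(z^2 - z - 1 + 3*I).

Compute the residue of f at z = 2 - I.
(3/13 + 2*I/13)*sin(4 - 2*I)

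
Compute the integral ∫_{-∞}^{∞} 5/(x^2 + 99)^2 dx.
Let f(z) = 5/(z^2 + 99)^2. The denominator has no real zeros and deg Q - deg P = 4 ≥ 2, so the integral of f over the upper semicircle |z| = R tends to 0 as R → ∞. Closing the contour in the upper half-plane,
  ∫_{-∞}^{∞} f(x) dx = 2πi · Σ Res(f, z_k)  over the poles with Im z_k > 0.

Zeros of the denominator: z^2 + 99 = 0 gives z = ±3*sqrt(11)*I.
Upper half-plane: z = 3*sqrt(11)*I (a pole of order 2).

Write f(z) = g(z)/(z - 3*sqrt(11)*I)^2 with g(z) = 5/(z + 3*sqrt(11)*I)^2. For a double pole, Res(f, z₀) = g'(z₀):
  g'(z) = -10/(z + 3*sqrt(11)*I)^3
  Res(f, 3*sqrt(11)*I) = g'(3*sqrt(11)*I) = -5*sqrt(11)*I/13068

∫_{-∞}^{∞} f(x) dx = 2πi · (-5*sqrt(11)*I/13068) = 5*sqrt(11)*pi/6534

Final answer: 5*sqrt(11)*pi/6534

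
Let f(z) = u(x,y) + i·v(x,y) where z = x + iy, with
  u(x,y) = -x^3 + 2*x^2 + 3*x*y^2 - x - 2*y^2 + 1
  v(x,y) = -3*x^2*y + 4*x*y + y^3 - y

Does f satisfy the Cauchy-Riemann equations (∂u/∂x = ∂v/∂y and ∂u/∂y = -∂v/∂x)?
∂u/∂x = -3*x^2 + 4*x + 3*y^2 - 1
∂v/∂y = -3*x^2 + 4*x + 3*y^2 - 1
∂u/∂y = 6*x*y - 4*y
∂v/∂x = -6*x*y + 4*y
∂u/∂x = ∂v/∂y and ∂u/∂y = -∂v/∂x hold identically; f is analytic.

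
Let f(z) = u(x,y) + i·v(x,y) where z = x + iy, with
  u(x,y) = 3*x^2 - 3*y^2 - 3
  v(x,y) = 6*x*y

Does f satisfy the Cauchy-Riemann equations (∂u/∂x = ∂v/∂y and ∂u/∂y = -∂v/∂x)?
∂u/∂x = 6*x
∂v/∂y = 6*x
∂u/∂y = -6*y
∂v/∂x = 6*y
∂u/∂x = ∂v/∂y and ∂u/∂y = -∂v/∂x hold identically; f is analytic.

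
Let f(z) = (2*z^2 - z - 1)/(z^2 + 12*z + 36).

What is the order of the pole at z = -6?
Factor the denominator:
  z^2 + 12*z + 36 = (z + 6)^2

The numerator P(z) = 2*z^2 - z - 1 has P(-6) = 77 ≠ 0, so no factor of (z + 6) cancels.
Near z = -6 we can therefore write f(z) = g(z)/(z + 6)^2 with g analytic at -6 and g(-6) ≠ 0 (g is just the numerator).

Hence z = -6 is a pole of order 2.

Final answer: 2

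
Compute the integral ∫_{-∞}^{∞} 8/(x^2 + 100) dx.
Let f(z) = 8/(z^2 + 100). The denominator has no real zeros and deg Q - deg P = 2 ≥ 2, so the integral of f over the upper semicircle |z| = R tends to 0 as R → ∞. Closing the contour in the upper half-plane,
  ∫_{-∞}^{∞} f(x) dx = 2πi · Σ Res(f, z_k)  over the poles with Im z_k > 0.

Zeros of the denominator: z^2 + 100 = 0 gives z = ±10*I.
Upper half-plane: z = 10*I (simple).

Each pole is a simple zero of Q(z) = z^2 + 100, so Res(f, z₀) = P(z₀)/Q'(z₀) with P(z) = 8, Q'(z) = 2*z:
  Res(f, 10*I) = (8)/(20*I) = -2*I/5

∫_{-∞}^{∞} f(x) dx = 2πi · (-2*I/5) = 4*pi/5

Final answer: 4*pi/5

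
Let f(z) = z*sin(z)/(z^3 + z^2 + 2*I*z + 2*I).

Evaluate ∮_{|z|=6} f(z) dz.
By the residue theorem, ∮_C f(z) dz = 2πi · (sum of the residues of f at the poles inside |z| = 6).

The denominator factors as (z - 1 + I)*(z + 1 - I)*(z + 1), so the singularities of f are simple poles at z = 1 - I, z = -1 + I, z = -1.
  |1 - I|² = 2 < 36 = 6², so this pole is inside the contour.
  |-1 + I|² = 2 < 36 = 6², so this pole is inside the contour.
  |-1|² = 1 < 36 = 6², so this pole is inside the contour.

With P(z) = z*sin(z) and Q(z) = z^3 + z^2 + 2*I*z + 2*I, each pole is simple, so Res(f, z₀) = P(z₀)/Q'(z₀) with Q'(z) = 3*z^2 + 2*z + 2*I.
  Res(f, 1 - I) = P(1 - I)/Q'(1 - I) = ((1 - I)*sin(1 - I))/(2 - 6*I) = (1/5 + I/10)*sin(1 - I)
  Res(f, -1 + I) = P(-1 + I)/Q'(-1 + I) = ((1 - I)*sin(1 - I))/(-2 - 2*I) = I*sin(1 - I)/2
  Res(f, -1) = P(-1)/Q'(-1) = (sin(1))/(1 + 2*I) = (1/5 - 2*I/5)*sin(1)

Sum of residues inside C: (1/5 - 2*I/5)*sin(1) + (1/5 + 3*I/5)*sin(1 - I)
∮_C f(z) dz = 2πi · ((1/5 - 2*I/5)*sin(1) + (1/5 + 3*I/5)*sin(1 - I)) = pi*(4/5 + 2*I/5)*sin(1) + pi*(-6/5 + 2*I/5)*sin(1 - I)

Final answer: pi*(4/5 + 2*I/5)*sin(1) + pi*(-6/5 + 2*I/5)*sin(1 - I)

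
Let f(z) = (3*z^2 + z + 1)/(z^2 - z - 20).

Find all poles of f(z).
The singularities of f are the zeros of the denominator. Factoring,
  z^2 - z - 20 = (z + 4)*(z - 5)
so the candidates are z = -4, z = 5.

Check the numerator P(z) = 3*z^2 + z + 1 at each one:
  P(-4) = 45 ≠ 0, so z = -4 is a (simple) pole.
  P(5) = 81 ≠ 0, so z = 5 is a (simple) pole.

Poles of f: {-4, 5}

Final answer: {-4, 5}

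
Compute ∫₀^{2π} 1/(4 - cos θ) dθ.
Call the integral J. The integrand is 2π-periodic and we integrate over a full period, so shifting θ does not change the value (θ → θ + π flips the sign of the trig term). Hence
  J = ∫₀^{2π} dθ/(4 + cos θ).
Put z = e^{iθ}: then cos θ = (z + 1/z)/2, dθ = dz/(iz), and z runs once counterclockwise around |z| = 1:
  J = ∮_{|z|=1} 1/(4 + (z + 1/z)/2) · dz/(iz) = (2/i) ∮_{|z|=1} dz/(z^2 + 8*z + 1).
The roots of z^2 + 8*z + 1 are z = (-4 ± sqrt(4^2 - 1^2)), with sqrt(15) = sqrt(15); their product is 1, so only z₊ = -4 + sqrt(15) lies inside the unit circle (z₋ = -4 - sqrt(15) lies outside).
z₊ is a simple zero of q(z) = z^2 + 8*z + 1, so Res(1/q, z₊) = 1/q'(z₊) with q'(z) = 2*z + 8; and q'(z₊) = (z₊ - z₋) = 2*sqrt(15).
Therefore J = (2/i) · 2πi · 1/(2*sqrt(15)) = 2*pi/(sqrt(15)) = 2*sqrt(15)*pi/15

Final answer: 2*sqrt(15)*pi/15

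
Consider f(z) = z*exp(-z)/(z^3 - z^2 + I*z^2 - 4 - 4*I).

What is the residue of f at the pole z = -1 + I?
Write f(z) = P(z)/Q(z) with P(z) = z*exp(-z) and Q(z) = z^3 - z^2 + I*z^2 - 4 - 4*I.
The denominator factors as Q(z) = (z + 1 - I)*(z - 2)*(z + 2*I), so z = -1 + I is a simple zero of Q and P is analytic there; z = -1 + I is therefore a simple pole and
  Res(f, z₀) = P(z₀)/Q'(z₀).

Q'(z) = 3*z^2 - 2*z + 2*I*z, so Q'(-1 + I) = -10*I.
P(-1 + I) = (-1 + I)*exp(1 - I).

Res(f, -1 + I) = ((-1 + I)*exp(1 - I))/(-10*I) = (-1/10 - I/10)*exp(1 - I)

Final answer: (-1/10 - I/10)*exp(1 - I)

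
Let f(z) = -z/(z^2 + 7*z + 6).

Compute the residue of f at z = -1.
Write f(z) = P(z)/Q(z) with P(z) = -z and Q(z) = z^2 + 7*z + 6.
The denominator factors as Q(z) = (z + 6)*(z + 1), so z = -1 is a simple zero of Q and P is analytic there; z = -1 is therefore a simple pole and
  Res(f, z₀) = P(z₀)/Q'(z₀).

Q'(z) = 2*z + 7, so Q'(-1) = 5.
P(-1) = 1.

Res(f, -1) = (1)/(5) = 1/5

Final answer: 1/5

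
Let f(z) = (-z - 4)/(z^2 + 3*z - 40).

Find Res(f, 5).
Write f(z) = P(z)/Q(z) with P(z) = -z - 4 and Q(z) = z^2 + 3*z - 40.
The denominator factors as Q(z) = (z + 8)*(z - 5), so z = 5 is a simple zero of Q and P is analytic there; z = 5 is therefore a simple pole and
  Res(f, z₀) = P(z₀)/Q'(z₀).

Q'(z) = 2*z + 3, so Q'(5) = 13.
P(5) = -9.

Res(f, 5) = (-9)/(13) = -9/13

Final answer: -9/13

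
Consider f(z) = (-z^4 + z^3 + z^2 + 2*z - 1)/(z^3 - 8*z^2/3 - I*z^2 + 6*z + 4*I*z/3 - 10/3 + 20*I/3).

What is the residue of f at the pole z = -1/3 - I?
Write f(z) = P(z)/Q(z) with P(z) = -z^4 + z^3 + z^2 + 2*z - 1 and Q(z) = z^3 - 8*z^2/3 - I*z^2 + 6*z + 4*I*z/3 - 10/3 + 20*I/3.
The denominator factors as Q(z) = (z - 2 + I)*(z - 1 - 3*I)*(z + 1/3 + I), so z = -1/3 - I is a simple zero of Q and P is analytic there; z = -1/3 - I is therefore a simple pole and
  Res(f, z₀) = P(z₀)/Q'(z₀).

Q'(z) = 3*z^2 - 16*z/3 - 2*I*z + 6 + 4*I/3, so Q'(-1/3 - I) = 28/9 + 28*I/3.
P(-1/3 - I) = -157/81 + 14*I/27.

Res(f, -1/3 - I) = (-157/81 + 14*I/27)/(28/9 + 28*I/3) = -31/2520 + 57*I/280

Final answer: -31/2520 + 57*I/280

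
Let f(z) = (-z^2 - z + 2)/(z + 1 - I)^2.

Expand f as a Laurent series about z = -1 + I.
Put w = z - (-1 + I), i.e. z = w - 1 + I. The denominator is w^2, so it suffices to rewrite the numerator in powers of w.

P(z) = -z^2 - z + 2
P(w - 1 + I) = 3 + I + (1 - 2*I)*w - w^2

Dividing each term by w^2:
  f = (3 + I)/w^2 + (1 - 2*I)/w - 1

Substituting back w = z + 1 - I:
  f(z) = (3 + I)/(z + 1 - I)^2 + (1 - 2*I)/(z + 1 - I) - 1

The series is finite because the numerator is a polynomial; the negative powers form the principal part, and the coefficient of 1/(z + 1 - I) gives Res(f, -1 + I) = 1 - 2*I.

Final answer: (3 + I)/(z + 1 - I)^2 + (1 - 2*I)/(z + 1 - I) - 1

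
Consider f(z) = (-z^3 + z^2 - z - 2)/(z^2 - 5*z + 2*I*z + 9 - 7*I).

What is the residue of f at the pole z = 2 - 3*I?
-37/17 + 148*I/17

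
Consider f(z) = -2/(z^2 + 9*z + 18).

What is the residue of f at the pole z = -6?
Write f(z) = P(z)/Q(z) with P(z) = -2 and Q(z) = z^2 + 9*z + 18.
The denominator factors as Q(z) = (z + 6)*(z + 3), so z = -6 is a simple zero of Q and P is analytic there; z = -6 is therefore a simple pole and
  Res(f, z₀) = P(z₀)/Q'(z₀).

Q'(z) = 2*z + 9, so Q'(-6) = -3.
P(-6) = -2.

Res(f, -6) = (-2)/(-3) = 2/3

Final answer: 2/3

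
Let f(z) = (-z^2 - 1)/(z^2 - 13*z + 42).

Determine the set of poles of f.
{6, 7}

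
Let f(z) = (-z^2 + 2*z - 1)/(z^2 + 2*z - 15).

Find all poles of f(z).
The singularities of f are the zeros of the denominator. Factoring,
  z^2 + 2*z - 15 = (z + 5)*(z - 3)
so the candidates are z = -5, z = 3.

Check the numerator P(z) = -z^2 + 2*z - 1 at each one:
  P(-5) = -36 ≠ 0, so z = -5 is a (simple) pole.
  P(3) = -4 ≠ 0, so z = 3 is a (simple) pole.

Poles of f: {-5, 3}

Final answer: {-5, 3}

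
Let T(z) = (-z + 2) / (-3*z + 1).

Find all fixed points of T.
T(z) = z means -z + 2 = z*(-3*z + 1), i.e.
  -3*z^2 + 2*z - 2 = 0.
Discriminant: (2)^2 - 4*(-3)*(-2) = -20, so the roots are complex conjugates.
  z = (-2 ± I*sqrt(20))/(2*(-3))
Fixed points: {1/3 - sqrt(5)*I/3, 1/3 + sqrt(5)*I/3}

Final answer: {1/3 - sqrt(5)*I/3, 1/3 + sqrt(5)*I/3}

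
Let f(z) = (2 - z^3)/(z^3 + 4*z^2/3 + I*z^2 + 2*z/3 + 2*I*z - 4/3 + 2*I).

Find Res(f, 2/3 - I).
Write f(z) = P(z)/Q(z) with P(z) = 2 - z^3 and Q(z) = z^3 + 4*z^2/3 + I*z^2 + 2*z/3 + 2*I*z - 4/3 + 2*I.
The denominator factors as Q(z) = (z + 1 - I)*(z + 1 + I)*(z - 2/3 + I), so z = 2/3 - I is a simple zero of Q and P is analytic there; z = 2/3 - I is therefore a simple pole and
  Res(f, z₀) = P(z₀)/Q'(z₀).

Q'(z) = 3*z^2 + 8*z/3 + 2*I*z + 2/3 + 2*I, so Q'(2/3 - I) = 25/9 - 10*I/3.
P(2/3 - I) = 100/27 + I/3.

Res(f, 2/3 - I) = (100/27 + I/3)/(25/9 - 10*I/3) = 446/915 + 43*I/61

Final answer: 446/915 + 43*I/61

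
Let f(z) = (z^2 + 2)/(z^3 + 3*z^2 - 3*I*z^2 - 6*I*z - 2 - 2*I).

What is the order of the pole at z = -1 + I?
Factor the denominator:
  z^3 + 3*z^2 - 3*I*z^2 - 6*I*z - 2 - 2*I = (z + 1 - I)^3

The numerator P(z) = z^2 + 2 has P(-1 + I) = 2 - 2*I ≠ 0, so no factor of (z + 1 - I) cancels.
Near z = -1 + I we can therefore write f(z) = g(z)/(z + 1 - I)^3 with g analytic at -1 + I and g(-1 + I) ≠ 0 (g is just the numerator).

Hence z = -1 + I is a pole of order 3.

Final answer: 3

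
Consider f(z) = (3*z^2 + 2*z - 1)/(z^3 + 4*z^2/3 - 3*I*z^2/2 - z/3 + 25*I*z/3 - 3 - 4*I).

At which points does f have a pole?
The singularities of f are the zeros of the denominator. Factoring,
  z^3 + 4*z^2/3 - 3*I*z^2/2 - z/3 + 25*I*z/3 - 3 - 4*I = (z - 2/3 + I/2)*(z - 1 + I)*(z + 3 - 3*I)
so the candidates are z = 2/3 - I/2, z = 1 - I, z = -3 + 3*I.

Check the numerator P(z) = 3*z^2 + 2*z - 1 at each one:
  P(2/3 - I/2) = 11/12 - 3*I ≠ 0, so z = 2/3 - I/2 is a (simple) pole.
  P(1 - I) = 1 - 8*I ≠ 0, so z = 1 - I is a (simple) pole.
  P(-3 + 3*I) = -7 - 48*I ≠ 0, so z = -3 + 3*I is a (simple) pole.

Poles of f: {-3 + 3*I, 2/3 - I/2, 1 - I}

Final answer: {-3 + 3*I, 2/3 - I/2, 1 - I}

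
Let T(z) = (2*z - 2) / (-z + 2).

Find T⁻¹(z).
Set w = T(z) = (2*z - 2) / (-z + 2) and solve for z:
  w*(-z + 2) = 2*z - 2
  2*w + z*(-w - 2) + 2 = 0
  z*(-w - 2) = -2*w - 2
  z = (2*w + 2)/(w + 2)
Renaming the variable, T⁻¹(z) = (2*z + 2)/(z + 2).
(Check: ad - bc = 2 ≠ 0, so T is invertible.)

Final answer: (2*z + 2)/(z + 2)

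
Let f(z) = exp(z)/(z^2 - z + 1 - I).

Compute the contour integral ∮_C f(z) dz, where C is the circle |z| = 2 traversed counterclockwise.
By the residue theorem, ∮_C f(z) dz = 2πi · (sum of the residues of f at the poles inside |z| = 2).

The denominator factors as (z + I)*(z - 1 - I), so the singularities of f are simple poles at z = -I, z = 1 + I.
  |-I|² = 1 < 4 = 2², so this pole is inside the contour.
  |1 + I|² = 2 < 4 = 2², so this pole is inside the contour.

With P(z) = exp(z) and Q(z) = z^2 - z + 1 - I, each pole is simple, so Res(f, z₀) = P(z₀)/Q'(z₀) with Q'(z) = 2*z - 1.
  Res(f, -I) = P(-I)/Q'(-I) = (exp(-I))/(-1 - 2*I) = (-1/5 + 2*I/5)*exp(-I)
  Res(f, 1 + I) = P(1 + I)/Q'(1 + I) = (exp(1 + I))/(1 + 2*I) = (1/5 - 2*I/5)*exp(1 + I)

Sum of residues inside C: (1/5 - 2*I/5)*exp(1 + I) + (-1/5 + 2*I/5)*exp(-I)
∮_C f(z) dz = 2πi · ((1/5 - 2*I/5)*exp(1 + I) + (-1/5 + 2*I/5)*exp(-I)) = pi*(-4/5 - 2*I/5)*exp(-I) + pi*(4/5 + 2*I/5)*exp(1 + I)

Final answer: pi*(-4/5 - 2*I/5)*exp(-I) + pi*(4/5 + 2*I/5)*exp(1 + I)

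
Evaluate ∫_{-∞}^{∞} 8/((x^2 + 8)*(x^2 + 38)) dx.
Let f(z) = 8/((z^2 + 8)*(z^2 + 38)). The denominator has no real zeros and deg Q - deg P = 4 ≥ 2, so the integral of f over the upper semicircle |z| = R tends to 0 as R → ∞. Closing the contour in the upper half-plane,
  ∫_{-∞}^{∞} f(x) dx = 2πi · Σ Res(f, z_k)  over the poles with Im z_k > 0.

Zeros of the denominator: z^2 + 8 = 0 gives z = ±2*sqrt(2)*I; z^2 + 38 = 0 gives z = ±sqrt(38)*I.
Upper half-plane: z = 2*sqrt(2)*I, z = sqrt(38)*I (simple).

Each pole is a simple zero of Q(z) = z^4 + 46*z^2 + 304, so Res(f, z₀) = P(z₀)/Q'(z₀) with P(z) = 8, Q'(z) = 4*z^3 + 92*z:
  Res(f, 2*sqrt(2)*I) = (8)/(120*sqrt(2)*I) = -sqrt(2)*I/30
  Res(f, sqrt(38)*I) = (8)/(-60*sqrt(38)*I) = sqrt(38)*I/285

Sum of residues: I*(-sqrt(2)/30 + sqrt(38)/285)
∫_{-∞}^{∞} f(x) dx = 2πi · (I*(-sqrt(2)/30 + sqrt(38)/285)) = pi*(-2*sqrt(38) + 19*sqrt(2))/285

Final answer: pi*(-2*sqrt(38) + 19*sqrt(2))/285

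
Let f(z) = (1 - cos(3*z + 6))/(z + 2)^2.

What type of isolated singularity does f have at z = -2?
removable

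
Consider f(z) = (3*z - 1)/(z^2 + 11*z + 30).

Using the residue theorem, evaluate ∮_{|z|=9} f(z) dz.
By the residue theorem, ∮_C f(z) dz = 2πi · (sum of the residues of f at the poles inside |z| = 9).

The denominator factors as (z + 6)*(z + 5), so the singularities of f are simple poles at z = -6, z = -5.
  |-6|² = 36 < 81 = 9², so this pole is inside the contour.
  |-5|² = 25 < 81 = 9², so this pole is inside the contour.

With P(z) = 3*z - 1 and Q(z) = z^2 + 11*z + 30, each pole is simple, so Res(f, z₀) = P(z₀)/Q'(z₀) with Q'(z) = 2*z + 11.
  Res(f, -6) = P(-6)/Q'(-6) = (-19)/(-1) = 19
  Res(f, -5) = P(-5)/Q'(-5) = (-16)/(1) = -16

Sum of residues inside C: 3
∮_C f(z) dz = 2πi · (3) = 6*I*pi

Final answer: 6*I*pi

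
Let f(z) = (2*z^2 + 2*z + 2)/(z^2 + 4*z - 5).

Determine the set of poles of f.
The singularities of f are the zeros of the denominator. Factoring,
  z^2 + 4*z - 5 = (z - 1)*(z + 5)
so the candidates are z = 1, z = -5.

Check the numerator P(z) = 2*z^2 + 2*z + 2 at each one:
  P(1) = 6 ≠ 0, so z = 1 is a (simple) pole.
  P(-5) = 42 ≠ 0, so z = -5 is a (simple) pole.

Poles of f: {-5, 1}

Final answer: {-5, 1}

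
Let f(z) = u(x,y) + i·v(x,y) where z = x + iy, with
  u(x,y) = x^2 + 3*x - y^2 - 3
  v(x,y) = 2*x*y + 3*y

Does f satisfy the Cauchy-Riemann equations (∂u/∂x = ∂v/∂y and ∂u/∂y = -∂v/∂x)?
∂u/∂x = 2*x + 3
∂v/∂y = 2*x + 3
∂u/∂y = -2*y
∂v/∂x = 2*y
∂u/∂x = ∂v/∂y and ∂u/∂y = -∂v/∂x hold identically; f is analytic.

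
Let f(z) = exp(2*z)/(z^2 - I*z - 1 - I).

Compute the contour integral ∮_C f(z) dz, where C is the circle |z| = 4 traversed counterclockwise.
By the residue theorem, ∮_C f(z) dz = 2πi · (sum of the residues of f at the poles inside |z| = 4).

The denominator factors as (z + 1)*(z - 1 - I), so the singularities of f are simple poles at z = -1, z = 1 + I.
  |-1|² = 1 < 16 = 4², so this pole is inside the contour.
  |1 + I|² = 2 < 16 = 4², so this pole is inside the contour.

With P(z) = exp(2*z) and Q(z) = z^2 - I*z - 1 - I, each pole is simple, so Res(f, z₀) = P(z₀)/Q'(z₀) with Q'(z) = 2*z - I.
  Res(f, -1) = P(-1)/Q'(-1) = (exp(-2))/(-2 - I) = (-2/5 + I/5)*exp(-2)
  Res(f, 1 + I) = P(1 + I)/Q'(1 + I) = (exp(2 + 2*I))/(2 + I) = (2/5 - I/5)*exp(2 + 2*I)

Sum of residues inside C: (-2/5 + I/5)*exp(-2) + (2/5 - I/5)*exp(2 + 2*I)
∮_C f(z) dz = 2πi · ((-2/5 + I/5)*exp(-2) + (2/5 - I/5)*exp(2 + 2*I)) = pi*(-2/5 - 4*I/5)*exp(-2) + pi*(2/5 + 4*I/5)*exp(2 + 2*I)

Final answer: pi*(-2/5 - 4*I/5)*exp(-2) + pi*(2/5 + 4*I/5)*exp(2 + 2*I)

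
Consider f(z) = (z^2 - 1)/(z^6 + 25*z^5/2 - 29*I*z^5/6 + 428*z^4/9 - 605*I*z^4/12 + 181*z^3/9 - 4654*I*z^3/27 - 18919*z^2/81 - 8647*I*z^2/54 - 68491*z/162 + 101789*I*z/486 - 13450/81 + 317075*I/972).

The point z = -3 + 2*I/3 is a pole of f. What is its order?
Factor the denominator:
  z^6 + 25*z^5/2 - 29*I*z^5/6 + 428*z^4/9 - 605*I*z^4/12 + 181*z^3/9 - 4654*I*z^3/27 - 18919*z^2/81 - 8647*I*z^2/54 - 68491*z/162 + 101789*I*z/486 - 13450/81 + 317075*I/972 = (z + 3 - 2*I/3)^4*(z - 3/2 - 2*I/3)*(z + 2 - 3*I/2)

The numerator P(z) = z^2 - 1 has P(-3 + 2*I/3) = 68/9 - 4*I ≠ 0, so no factor of (z + 3 - 2*I/3) cancels.
Near z = -3 + 2*I/3 we can therefore write f(z) = g(z)/(z + 3 - 2*I/3)^4 with g analytic at -3 + 2*I/3 and g(-3 + 2*I/3) ≠ 0 (g is the numerator divided by the remaining denominator factors).

Hence z = -3 + 2*I/3 is a pole of order 4.

Final answer: 4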